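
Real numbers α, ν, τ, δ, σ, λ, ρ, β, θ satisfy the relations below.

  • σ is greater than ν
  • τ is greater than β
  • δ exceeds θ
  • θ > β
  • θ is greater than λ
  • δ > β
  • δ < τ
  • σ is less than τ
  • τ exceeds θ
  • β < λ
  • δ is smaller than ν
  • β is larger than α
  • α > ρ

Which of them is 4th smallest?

λ

Chaining the given pairs: ρ < α < β < λ < θ < δ < ν < σ < τ.
Counting 4 from the smallest end gives λ.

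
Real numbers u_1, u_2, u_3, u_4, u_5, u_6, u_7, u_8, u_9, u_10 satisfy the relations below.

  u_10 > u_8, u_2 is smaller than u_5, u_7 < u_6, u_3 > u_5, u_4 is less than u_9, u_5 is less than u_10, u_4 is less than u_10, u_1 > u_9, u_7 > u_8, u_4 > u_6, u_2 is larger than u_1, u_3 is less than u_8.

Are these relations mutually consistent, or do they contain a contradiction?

We have u_5 < u_3 stated directly, yet also u_3 < u_8 < u_7 < u_6 < u_4 < u_9 < u_1 < u_2 < u_5 by chaining the others — so u_3 < u_5. Contradiction.

inconsistent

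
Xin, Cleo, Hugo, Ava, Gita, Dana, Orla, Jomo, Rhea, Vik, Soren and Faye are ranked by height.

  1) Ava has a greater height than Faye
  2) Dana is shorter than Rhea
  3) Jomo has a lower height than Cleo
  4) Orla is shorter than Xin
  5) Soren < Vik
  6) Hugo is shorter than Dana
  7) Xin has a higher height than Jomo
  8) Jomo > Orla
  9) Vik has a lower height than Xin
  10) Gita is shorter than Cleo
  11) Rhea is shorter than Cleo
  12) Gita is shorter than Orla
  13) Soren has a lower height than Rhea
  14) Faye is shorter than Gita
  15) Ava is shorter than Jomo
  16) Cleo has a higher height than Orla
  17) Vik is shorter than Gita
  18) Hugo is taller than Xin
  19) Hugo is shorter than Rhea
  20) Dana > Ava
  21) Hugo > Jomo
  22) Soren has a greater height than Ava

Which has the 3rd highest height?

Dana

The consecutive relations fix a unique order: Faye < Ava < Soren < Vik < Gita < Orla < Jomo < Xin < Hugo < Dana < Rhea < Cleo.
The 3rd largest is Dana.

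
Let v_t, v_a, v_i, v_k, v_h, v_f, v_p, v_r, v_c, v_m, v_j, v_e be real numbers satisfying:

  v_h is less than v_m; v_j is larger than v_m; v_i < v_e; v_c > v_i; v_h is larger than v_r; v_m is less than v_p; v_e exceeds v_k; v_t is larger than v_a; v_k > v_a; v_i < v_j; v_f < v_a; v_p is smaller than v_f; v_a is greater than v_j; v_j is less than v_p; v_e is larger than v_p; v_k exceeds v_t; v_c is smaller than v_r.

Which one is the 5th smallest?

v_m

Chaining the given pairs: v_i < v_c < v_r < v_h < v_m < v_j < v_p < v_f < v_a < v_t < v_k < v_e.
The 5th smallest is v_m.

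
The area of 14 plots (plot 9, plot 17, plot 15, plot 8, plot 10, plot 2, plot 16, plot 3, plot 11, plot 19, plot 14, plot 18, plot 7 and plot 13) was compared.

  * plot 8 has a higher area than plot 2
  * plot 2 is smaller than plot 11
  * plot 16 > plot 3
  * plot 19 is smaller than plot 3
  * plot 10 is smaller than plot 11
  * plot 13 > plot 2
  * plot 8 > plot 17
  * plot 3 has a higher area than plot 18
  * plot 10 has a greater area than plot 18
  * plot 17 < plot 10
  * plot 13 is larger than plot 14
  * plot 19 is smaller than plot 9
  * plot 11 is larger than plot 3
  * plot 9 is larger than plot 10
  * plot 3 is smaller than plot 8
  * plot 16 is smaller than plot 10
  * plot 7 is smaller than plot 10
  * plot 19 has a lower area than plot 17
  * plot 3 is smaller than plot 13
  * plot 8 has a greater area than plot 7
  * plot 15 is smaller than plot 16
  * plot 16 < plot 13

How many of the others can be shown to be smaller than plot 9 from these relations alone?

Directly below plot 9: plot 19, plot 10.
One step further: plot 18, plot 7, plot 17, plot 16 (6 so far).
One step further: plot 15, plot 3 (8 so far).
No other element is forced below plot 9 by the given relations, so the count is 8.

8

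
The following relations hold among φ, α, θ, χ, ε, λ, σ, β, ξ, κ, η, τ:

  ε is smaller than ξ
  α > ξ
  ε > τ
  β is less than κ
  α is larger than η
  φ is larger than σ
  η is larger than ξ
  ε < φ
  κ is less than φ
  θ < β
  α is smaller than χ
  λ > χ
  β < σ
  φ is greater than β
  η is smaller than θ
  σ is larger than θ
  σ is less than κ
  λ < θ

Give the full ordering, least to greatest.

Each adjacent pair is fixed by a given relation: τ < ε; ε < ξ; ξ < η; η < α; α < χ; χ < λ; λ < θ; θ < β; β < σ; σ < κ; κ < φ. Chaining them end to end gives the full order.

τ < ε < ξ < η < α < χ < λ < θ < β < σ < κ < φ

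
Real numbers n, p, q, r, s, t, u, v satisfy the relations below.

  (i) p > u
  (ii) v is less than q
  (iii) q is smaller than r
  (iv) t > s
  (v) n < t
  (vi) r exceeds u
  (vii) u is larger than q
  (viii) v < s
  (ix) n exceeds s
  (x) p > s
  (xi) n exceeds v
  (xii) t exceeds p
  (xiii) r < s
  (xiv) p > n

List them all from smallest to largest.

The consecutive links are each given: v < q; q < u; u < r; r < s; s < n; n < p; p < t.

v < q < u < r < s < n < p < t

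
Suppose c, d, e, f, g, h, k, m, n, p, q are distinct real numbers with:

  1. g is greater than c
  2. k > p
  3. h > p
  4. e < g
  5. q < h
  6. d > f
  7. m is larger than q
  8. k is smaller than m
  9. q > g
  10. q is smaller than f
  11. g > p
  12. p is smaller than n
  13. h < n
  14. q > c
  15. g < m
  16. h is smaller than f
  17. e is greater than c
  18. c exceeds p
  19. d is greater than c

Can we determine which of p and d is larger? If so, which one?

d

The relevant relations are p < c; c < e; e < g; g < q; q < h; h < f; f < d.
Together: p < c < e < g < q < h < f < d.
So d is larger.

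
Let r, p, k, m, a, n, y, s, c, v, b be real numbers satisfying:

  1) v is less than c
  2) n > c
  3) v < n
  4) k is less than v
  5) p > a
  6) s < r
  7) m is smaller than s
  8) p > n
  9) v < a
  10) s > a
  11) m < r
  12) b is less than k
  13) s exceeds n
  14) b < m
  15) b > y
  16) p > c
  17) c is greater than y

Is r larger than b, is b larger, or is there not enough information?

r

Link the given pairs in sequence: b < k; k < v; v < c; c < n; n < s; s < r.
Chaining these gives b < k < v < c < n < s < r.
So r is larger.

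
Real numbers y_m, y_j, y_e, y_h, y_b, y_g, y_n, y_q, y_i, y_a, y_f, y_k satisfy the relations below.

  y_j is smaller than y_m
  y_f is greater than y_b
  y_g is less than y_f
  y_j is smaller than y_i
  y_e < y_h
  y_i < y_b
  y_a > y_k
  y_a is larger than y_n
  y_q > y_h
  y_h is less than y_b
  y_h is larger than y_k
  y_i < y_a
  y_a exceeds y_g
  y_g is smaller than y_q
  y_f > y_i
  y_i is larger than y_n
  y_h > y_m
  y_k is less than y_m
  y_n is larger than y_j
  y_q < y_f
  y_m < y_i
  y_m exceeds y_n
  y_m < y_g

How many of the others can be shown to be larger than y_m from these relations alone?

7

The elements the relations force above y_m are y_i, y_g, y_h, y_q, y_a, y_b, y_f — no chain reaches any other.
That is 7.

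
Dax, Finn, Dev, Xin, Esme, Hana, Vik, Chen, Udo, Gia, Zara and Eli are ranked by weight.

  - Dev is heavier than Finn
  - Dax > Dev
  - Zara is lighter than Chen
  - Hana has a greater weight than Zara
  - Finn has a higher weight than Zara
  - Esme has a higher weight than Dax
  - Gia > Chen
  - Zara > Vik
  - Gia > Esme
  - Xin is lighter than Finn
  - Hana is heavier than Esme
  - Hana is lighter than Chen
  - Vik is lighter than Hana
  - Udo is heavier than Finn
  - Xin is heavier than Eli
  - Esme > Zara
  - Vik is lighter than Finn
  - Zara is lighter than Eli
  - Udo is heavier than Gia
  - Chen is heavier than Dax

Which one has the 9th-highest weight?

The consecutive relations fix a unique order: Vik < Zara < Eli < Xin < Finn < Dev < Dax < Esme < Hana < Chen < Gia < Udo.
The 9th largest is Xin.

Xin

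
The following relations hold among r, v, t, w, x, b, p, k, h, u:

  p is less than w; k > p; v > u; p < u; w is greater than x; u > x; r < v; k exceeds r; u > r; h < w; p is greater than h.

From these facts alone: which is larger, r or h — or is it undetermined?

undetermined

Following every chain through r: above r we get u, v, k.
h is not reached, and no chain runs the other way from h to r.
So the given relations leave the order of r and h undetermined.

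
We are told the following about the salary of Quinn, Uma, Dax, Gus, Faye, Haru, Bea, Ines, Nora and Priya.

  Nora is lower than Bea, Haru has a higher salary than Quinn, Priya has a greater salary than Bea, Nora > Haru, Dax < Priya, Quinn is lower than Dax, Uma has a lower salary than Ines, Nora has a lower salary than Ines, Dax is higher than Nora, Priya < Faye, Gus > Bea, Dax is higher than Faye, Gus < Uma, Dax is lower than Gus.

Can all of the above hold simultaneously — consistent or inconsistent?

We have Dax < Priya stated directly, yet also Priya < Faye < Dax by chaining the others — so Priya < Dax. Contradiction.

inconsistent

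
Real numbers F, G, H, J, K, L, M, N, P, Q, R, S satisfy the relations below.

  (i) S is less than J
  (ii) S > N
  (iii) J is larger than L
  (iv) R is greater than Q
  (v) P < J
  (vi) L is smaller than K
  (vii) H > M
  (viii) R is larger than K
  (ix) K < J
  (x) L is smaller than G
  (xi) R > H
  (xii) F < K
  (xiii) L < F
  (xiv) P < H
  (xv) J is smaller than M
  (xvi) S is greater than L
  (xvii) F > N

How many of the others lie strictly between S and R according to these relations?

The relations place S below R. An element lies strictly between them when it is forced above S and also forced below R.
Above S: {J, M, H}. Below R: {P, N, Q, L, F, K, J, M, H}.
Intersection: {J, M, H} — 3.

3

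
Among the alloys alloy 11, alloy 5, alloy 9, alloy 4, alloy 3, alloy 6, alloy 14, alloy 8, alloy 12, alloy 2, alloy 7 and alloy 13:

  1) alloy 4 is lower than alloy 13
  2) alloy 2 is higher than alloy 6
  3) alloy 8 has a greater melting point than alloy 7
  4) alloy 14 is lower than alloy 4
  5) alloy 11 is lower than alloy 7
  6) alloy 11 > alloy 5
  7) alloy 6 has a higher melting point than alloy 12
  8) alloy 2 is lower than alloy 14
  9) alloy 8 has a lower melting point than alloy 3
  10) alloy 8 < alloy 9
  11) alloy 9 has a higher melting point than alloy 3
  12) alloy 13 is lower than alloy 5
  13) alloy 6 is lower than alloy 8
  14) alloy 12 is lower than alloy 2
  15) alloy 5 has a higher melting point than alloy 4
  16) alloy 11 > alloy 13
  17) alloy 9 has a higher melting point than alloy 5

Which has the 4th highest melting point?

Piecing the relations together gives one ordering: alloy 12 < alloy 6 < alloy 2 < alloy 14 < alloy 4 < alloy 13 < alloy 5 < alloy 11 < alloy 7 < alloy 8 < alloy 3 < alloy 9.
The 4th largest is alloy 7.

alloy 7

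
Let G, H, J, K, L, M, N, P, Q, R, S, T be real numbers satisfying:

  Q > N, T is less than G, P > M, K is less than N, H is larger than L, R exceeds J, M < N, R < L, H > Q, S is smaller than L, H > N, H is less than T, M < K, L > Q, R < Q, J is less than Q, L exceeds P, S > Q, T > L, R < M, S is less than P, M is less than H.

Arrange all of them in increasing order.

Each adjacent pair is fixed by a given relation: J < R; R < M; M < K; K < N; N < Q; Q < S; S < P; P < L; L < H; H < T; T < G. Chaining them end to end gives the full order.

J < R < M < K < N < Q < S < P < L < H < T < G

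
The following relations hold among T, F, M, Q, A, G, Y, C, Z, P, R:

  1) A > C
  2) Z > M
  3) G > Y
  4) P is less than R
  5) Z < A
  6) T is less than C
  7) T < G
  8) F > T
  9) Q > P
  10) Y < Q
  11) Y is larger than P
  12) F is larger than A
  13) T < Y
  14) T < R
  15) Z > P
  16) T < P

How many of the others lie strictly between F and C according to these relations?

1

Chaining upward from C reaches: A.
Chaining downward from F reaches: M, T, P, Z, A.
Strictly between C and F are those in both lists: A — 1 element.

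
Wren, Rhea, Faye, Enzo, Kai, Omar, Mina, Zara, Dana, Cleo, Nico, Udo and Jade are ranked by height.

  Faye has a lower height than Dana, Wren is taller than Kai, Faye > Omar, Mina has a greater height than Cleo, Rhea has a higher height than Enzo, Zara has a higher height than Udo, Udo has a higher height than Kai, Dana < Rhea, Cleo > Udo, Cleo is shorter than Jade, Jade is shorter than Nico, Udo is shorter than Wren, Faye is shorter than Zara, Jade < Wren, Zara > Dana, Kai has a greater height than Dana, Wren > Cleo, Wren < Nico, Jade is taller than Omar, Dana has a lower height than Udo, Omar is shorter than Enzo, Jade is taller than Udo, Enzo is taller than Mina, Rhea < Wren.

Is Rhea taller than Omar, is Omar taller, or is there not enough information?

Link the given pairs in sequence: Omar < Faye; Faye < Dana; Dana < Kai; Kai < Udo; Udo < Cleo; Cleo < Mina; Mina < Enzo; Enzo < Rhea.
Together: Omar < Faye < Dana < Kai < Udo < Cleo < Mina < Enzo < Rhea.
So Rhea is taller.

Rhea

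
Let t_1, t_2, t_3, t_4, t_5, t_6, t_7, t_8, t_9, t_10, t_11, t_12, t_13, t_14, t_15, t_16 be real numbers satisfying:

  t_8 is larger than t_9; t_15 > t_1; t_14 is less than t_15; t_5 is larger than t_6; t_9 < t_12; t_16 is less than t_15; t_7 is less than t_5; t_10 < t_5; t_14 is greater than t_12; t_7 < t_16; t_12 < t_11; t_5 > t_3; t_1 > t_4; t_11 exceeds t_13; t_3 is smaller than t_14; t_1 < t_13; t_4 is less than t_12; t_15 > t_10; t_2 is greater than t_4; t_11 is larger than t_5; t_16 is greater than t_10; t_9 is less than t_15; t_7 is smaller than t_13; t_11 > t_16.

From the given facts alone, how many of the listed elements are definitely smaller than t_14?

Directly below t_14: t_3, t_12.
One step further: t_4, t_9 (4 so far).
No other element is forced below t_14 by the given relations, so the count is 4.

4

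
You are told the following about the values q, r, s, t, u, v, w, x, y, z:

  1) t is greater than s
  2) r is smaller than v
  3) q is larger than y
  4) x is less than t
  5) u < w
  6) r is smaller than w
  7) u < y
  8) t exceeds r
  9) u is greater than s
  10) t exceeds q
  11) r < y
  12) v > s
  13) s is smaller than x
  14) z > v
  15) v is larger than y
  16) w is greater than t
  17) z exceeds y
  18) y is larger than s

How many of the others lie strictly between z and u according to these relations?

2

The relations place u below z. An element lies strictly between them when it is forced above u and also forced below z.
Above u: {y, q, v, t, w}. Below z: {s, r, y, v}.
Intersection: {y, v} — 2.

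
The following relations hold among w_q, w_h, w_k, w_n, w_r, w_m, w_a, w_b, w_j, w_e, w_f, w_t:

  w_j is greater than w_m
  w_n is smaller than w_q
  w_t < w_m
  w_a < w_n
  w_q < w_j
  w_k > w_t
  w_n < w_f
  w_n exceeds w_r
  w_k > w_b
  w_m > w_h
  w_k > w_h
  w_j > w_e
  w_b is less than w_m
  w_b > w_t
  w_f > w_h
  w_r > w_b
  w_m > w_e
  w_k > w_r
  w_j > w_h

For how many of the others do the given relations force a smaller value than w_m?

4

Directly below w_m: w_t, w_b, w_h, w_e.
Nothing else is reachable below w_m; 4 in all.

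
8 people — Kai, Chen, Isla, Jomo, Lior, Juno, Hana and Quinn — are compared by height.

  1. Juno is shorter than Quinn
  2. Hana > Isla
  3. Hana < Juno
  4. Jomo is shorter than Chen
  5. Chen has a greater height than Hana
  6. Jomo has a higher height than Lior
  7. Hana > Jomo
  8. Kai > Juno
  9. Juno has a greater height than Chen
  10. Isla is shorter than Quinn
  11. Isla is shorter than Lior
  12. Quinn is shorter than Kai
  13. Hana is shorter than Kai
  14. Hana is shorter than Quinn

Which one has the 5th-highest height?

Hana

The consecutive relations fix a unique order: Isla < Lior < Jomo < Hana < Chen < Juno < Quinn < Kai.
The 5th largest is Hana.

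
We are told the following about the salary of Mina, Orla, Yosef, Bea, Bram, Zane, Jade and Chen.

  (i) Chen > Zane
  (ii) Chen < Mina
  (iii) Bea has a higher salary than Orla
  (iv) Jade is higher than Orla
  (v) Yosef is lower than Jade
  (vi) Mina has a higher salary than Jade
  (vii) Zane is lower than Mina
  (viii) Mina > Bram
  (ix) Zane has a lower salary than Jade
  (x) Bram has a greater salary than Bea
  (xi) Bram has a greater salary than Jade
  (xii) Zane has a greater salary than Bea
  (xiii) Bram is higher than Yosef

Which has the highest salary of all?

Mina

Orla is not greatest since Orla < Bea; Bea is not greatest since Bea < Bram; Yosef is not greatest since Yosef < Jade; Zane is not greatest since Zane < Jade; Jade is not greatest since Jade < Bram; Chen is not greatest since Chen < Mina; Bram is not greatest since Bram < Mina.
Only Mina has nothing above it, so Mina is the highest salary.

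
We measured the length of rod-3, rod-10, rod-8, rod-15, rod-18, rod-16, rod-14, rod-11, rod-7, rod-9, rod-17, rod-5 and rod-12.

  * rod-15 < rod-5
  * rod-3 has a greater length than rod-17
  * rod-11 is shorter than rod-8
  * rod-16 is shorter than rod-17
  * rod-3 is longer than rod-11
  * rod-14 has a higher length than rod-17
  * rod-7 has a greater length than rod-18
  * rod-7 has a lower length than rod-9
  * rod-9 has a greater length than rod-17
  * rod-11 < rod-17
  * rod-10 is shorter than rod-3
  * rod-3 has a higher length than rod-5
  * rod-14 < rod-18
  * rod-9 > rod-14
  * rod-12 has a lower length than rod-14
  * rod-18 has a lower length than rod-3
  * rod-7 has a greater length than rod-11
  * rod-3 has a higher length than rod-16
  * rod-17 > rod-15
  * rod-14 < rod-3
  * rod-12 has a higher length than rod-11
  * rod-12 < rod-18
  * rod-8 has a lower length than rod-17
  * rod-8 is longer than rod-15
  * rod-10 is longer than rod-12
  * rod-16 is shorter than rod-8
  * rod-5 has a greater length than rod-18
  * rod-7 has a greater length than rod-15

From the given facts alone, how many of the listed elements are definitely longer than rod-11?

Directly above rod-11: rod-12, rod-8, rod-17, rod-3, rod-7.
One step further: rod-14, rod-18, rod-10, rod-9 (9 so far).
One step further: rod-5 (10 so far).
Nothing else is reachable above rod-11; 10 in all.

10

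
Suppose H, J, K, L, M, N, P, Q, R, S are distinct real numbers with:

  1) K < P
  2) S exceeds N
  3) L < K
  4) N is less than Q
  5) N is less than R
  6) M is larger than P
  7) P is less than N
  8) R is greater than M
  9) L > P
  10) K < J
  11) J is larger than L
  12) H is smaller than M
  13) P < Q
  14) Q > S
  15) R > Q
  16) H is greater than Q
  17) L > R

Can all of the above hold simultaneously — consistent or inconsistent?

Chaining the given relations yields K < P < N < S < Q < H < M < R < L, so K < L. But one relation states L < K. These cannot both hold.

inconsistent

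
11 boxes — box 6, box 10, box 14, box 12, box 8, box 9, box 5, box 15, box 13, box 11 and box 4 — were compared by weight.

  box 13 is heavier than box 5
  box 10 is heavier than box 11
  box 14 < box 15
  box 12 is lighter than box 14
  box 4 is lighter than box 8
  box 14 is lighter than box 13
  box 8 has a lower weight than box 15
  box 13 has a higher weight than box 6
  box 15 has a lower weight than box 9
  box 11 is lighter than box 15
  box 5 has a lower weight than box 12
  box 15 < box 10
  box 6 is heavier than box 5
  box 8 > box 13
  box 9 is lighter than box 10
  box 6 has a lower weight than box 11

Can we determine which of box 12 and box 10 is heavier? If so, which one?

Chaining the given relations: box 12 < box 14 < box 13 < box 8 < box 15 < box 9 < box 10.
So box 10 is heavier.

box 10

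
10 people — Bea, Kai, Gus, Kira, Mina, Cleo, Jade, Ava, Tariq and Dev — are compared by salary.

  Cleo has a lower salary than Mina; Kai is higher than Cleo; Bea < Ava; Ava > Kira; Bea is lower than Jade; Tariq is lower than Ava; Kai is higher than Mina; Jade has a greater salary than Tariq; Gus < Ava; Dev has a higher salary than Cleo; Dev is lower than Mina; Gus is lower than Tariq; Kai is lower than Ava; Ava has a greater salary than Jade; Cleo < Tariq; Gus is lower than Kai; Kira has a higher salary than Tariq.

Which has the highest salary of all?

Ava

Chaining downward from Ava: directly below it, Gus, Tariq, Bea, Jade, Kira, Kai; then Cleo, Mina; then Dev.
That covers every other element, and nothing is given above Ava, so Ava is the highest salary.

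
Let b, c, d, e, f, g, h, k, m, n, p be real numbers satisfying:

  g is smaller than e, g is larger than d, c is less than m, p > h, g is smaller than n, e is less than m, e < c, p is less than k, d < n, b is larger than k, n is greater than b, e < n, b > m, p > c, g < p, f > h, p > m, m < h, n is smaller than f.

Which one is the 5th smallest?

m

The consecutive relations fix a unique order: d < g < e < c < m < h < p < k < b < n < f.
The 5th smallest is m.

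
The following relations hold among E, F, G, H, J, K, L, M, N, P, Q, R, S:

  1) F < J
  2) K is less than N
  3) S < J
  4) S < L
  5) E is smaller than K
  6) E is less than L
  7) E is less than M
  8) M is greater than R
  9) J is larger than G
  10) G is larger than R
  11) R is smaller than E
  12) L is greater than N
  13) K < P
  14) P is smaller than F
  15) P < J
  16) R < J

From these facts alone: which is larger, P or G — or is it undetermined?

Following every chain through G: above G we get J; below G we get R.
P is not reached, and no chain runs the other way from P to G.
So the given relations leave the order of G and P undetermined.

undetermined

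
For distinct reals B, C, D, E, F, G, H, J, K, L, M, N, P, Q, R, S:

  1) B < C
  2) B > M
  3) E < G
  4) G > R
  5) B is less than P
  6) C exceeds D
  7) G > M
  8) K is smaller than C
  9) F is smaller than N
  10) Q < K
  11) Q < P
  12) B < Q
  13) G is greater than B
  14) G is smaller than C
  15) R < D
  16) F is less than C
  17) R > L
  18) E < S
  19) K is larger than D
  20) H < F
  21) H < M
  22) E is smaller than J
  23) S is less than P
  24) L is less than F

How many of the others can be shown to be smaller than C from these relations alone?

11

From C the given relations immediately reach F, B, D, G, K.
From those, E, H, M, L, Q, R — 11 in total.
Nothing else is reachable below C; 11 in all.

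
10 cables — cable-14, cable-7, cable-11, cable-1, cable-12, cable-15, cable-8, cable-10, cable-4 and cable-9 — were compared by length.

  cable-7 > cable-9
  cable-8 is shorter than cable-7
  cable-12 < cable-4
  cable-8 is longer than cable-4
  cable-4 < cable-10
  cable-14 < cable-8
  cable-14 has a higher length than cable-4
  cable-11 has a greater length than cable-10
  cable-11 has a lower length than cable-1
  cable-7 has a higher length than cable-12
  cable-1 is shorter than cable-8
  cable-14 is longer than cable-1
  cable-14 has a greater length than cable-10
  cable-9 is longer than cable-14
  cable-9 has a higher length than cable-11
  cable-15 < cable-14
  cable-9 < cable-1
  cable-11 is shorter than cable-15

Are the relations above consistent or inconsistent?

inconsistent

Chaining the given relations yields cable-14 < cable-9 < cable-1, so cable-14 < cable-1. But one relation states cable-1 < cable-14. These cannot both hold.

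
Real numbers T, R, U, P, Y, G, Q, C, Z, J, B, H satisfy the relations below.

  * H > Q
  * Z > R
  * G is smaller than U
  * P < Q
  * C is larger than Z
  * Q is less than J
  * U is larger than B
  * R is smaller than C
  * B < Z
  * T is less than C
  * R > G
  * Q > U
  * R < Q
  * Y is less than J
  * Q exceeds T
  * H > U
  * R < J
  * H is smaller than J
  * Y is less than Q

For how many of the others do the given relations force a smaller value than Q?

From Q the given relations immediately reach Y, R, T, U, P.
From those, B, G — 7 in total.
No other element is forced below Q by the given relations, so the count is 7.

7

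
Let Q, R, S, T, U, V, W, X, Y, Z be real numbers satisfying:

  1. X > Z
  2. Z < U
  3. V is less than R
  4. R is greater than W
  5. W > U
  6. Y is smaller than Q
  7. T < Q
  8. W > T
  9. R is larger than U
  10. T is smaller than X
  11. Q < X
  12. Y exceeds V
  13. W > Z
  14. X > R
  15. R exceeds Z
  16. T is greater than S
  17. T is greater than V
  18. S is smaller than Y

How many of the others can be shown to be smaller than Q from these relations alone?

4

From Q the given relations immediately reach T, Y.
From those, S, V — 4 in total.
No other element is forced below Q by the given relations, so the count is 4.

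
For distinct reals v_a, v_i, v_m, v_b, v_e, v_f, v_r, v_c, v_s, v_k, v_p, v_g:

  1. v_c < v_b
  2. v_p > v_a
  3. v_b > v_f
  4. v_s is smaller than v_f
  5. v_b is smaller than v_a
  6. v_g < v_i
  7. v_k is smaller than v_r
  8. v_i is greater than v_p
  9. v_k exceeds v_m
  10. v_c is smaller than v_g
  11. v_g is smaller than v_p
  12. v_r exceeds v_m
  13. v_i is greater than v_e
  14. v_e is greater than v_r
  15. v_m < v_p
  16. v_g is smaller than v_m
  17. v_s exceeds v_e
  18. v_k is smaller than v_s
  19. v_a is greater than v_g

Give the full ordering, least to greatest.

v_c < v_g < v_m < v_k < v_r < v_e < v_s < v_f < v_b < v_a < v_p < v_i

Nothing is placed below v_c, so it is least; from there v_c < v_g; v_g < v_m; v_m < v_k; v_k < v_r; v_r < v_e; v_e < v_s; v_s < v_f; v_f < v_b; v_b < v_a; v_a < v_p; v_p < v_i, each given directly.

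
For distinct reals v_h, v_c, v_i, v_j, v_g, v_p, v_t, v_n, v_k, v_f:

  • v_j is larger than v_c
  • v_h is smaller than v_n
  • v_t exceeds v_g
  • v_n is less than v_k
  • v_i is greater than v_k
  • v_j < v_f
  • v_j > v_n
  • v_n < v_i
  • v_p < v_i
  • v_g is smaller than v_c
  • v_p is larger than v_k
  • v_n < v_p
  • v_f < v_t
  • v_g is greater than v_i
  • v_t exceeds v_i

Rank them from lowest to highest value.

v_h < v_n < v_k < v_p < v_i < v_g < v_c < v_j < v_f < v_t

Nothing is placed below v_h, so it is least; from there v_h < v_n; v_n < v_k; v_k < v_p; v_p < v_i; v_i < v_g; v_g < v_c; v_c < v_j; v_j < v_f; v_f < v_t, each given directly.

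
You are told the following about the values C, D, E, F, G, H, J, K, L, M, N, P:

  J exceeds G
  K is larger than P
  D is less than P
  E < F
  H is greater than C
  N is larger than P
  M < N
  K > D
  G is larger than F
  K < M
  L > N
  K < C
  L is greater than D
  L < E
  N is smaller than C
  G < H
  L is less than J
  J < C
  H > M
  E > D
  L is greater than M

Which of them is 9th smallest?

Chaining the given pairs: D < P < K < M < N < L < E < F < G < J < C < H.
The 9th smallest is G.

G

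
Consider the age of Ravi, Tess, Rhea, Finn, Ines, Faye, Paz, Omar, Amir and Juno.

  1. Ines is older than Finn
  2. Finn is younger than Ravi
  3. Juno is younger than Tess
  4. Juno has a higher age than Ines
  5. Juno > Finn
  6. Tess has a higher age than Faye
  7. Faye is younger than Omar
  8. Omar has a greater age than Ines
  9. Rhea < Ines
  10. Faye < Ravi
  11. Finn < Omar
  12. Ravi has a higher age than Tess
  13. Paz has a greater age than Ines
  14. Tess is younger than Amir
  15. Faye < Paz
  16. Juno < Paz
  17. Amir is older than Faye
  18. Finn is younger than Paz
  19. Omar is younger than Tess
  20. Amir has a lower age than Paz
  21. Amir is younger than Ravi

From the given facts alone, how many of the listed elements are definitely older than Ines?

6

Directly above Ines: Omar, Juno, Paz.
One step further: Tess (4 so far).
One step further: Amir, Ravi (6 so far).
Nothing else is reachable above Ines; 6 in all.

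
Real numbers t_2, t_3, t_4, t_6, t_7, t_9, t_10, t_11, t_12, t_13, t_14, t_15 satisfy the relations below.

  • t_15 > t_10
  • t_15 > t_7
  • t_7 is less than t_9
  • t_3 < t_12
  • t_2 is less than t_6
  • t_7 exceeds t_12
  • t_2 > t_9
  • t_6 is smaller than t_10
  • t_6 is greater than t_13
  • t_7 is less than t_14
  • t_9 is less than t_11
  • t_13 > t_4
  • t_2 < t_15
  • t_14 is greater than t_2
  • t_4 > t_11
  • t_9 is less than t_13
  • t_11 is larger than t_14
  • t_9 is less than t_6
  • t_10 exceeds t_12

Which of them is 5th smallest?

t_2

Chaining the given pairs: t_3 < t_12 < t_7 < t_9 < t_2 < t_14 < t_11 < t_4 < t_13 < t_6 < t_10 < t_15.
The 5th smallest is t_2.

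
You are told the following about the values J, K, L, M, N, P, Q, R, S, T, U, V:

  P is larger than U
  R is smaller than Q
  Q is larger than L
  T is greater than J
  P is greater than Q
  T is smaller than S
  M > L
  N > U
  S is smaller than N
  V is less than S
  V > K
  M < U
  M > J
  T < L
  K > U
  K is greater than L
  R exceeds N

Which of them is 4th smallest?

The consecutive relations fix a unique order: J < T < L < M < U < K < V < S < N < R < Q < P.
Counting 4 from the smallest end gives M.

M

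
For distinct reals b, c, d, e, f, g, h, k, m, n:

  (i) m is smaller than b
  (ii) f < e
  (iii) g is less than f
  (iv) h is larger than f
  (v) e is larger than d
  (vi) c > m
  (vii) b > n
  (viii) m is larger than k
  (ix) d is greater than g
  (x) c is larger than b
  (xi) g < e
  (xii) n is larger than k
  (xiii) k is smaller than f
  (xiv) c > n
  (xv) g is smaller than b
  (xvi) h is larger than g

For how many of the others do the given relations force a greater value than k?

7

The elements the relations force above k are m, f, n, h, b, c, e — no chain reaches any other.
That is 7.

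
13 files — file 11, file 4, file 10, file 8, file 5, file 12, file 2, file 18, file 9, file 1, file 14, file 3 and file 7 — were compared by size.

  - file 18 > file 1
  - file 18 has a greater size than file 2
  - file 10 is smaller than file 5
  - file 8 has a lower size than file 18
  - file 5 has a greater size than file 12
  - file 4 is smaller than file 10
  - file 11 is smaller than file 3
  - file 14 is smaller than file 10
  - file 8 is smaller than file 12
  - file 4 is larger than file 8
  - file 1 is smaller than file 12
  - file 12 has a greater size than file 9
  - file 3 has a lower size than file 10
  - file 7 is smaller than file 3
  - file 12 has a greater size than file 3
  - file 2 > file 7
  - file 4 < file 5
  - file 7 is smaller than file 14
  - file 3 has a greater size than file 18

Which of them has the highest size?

file 5

file 7 is not greatest since file 7 < file 14; file 2 is not greatest since file 2 < file 18; file 8 is not greatest since file 8 < file 12; file 1 is not greatest since file 1 < file 18; file 11 is not greatest since file 11 < file 3; file 14 is not greatest since file 14 < file 10; file 18 is not greatest since file 18 < file 3; file 4 is not greatest since file 4 < file 10; file 9 is not greatest since file 9 < file 12; file 3 is not greatest since file 3 < file 12; file 10 is not greatest since file 10 < file 5; file 12 is not greatest since file 12 < file 5.
Only file 5 has nothing above it, so file 5 is the highest size.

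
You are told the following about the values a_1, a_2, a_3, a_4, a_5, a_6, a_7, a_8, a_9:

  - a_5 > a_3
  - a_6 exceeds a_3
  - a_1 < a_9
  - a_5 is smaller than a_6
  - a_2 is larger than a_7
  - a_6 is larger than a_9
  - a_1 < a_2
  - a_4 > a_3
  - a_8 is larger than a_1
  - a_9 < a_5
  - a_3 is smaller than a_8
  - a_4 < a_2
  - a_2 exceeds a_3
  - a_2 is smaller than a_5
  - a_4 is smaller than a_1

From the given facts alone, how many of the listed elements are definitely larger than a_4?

Directly above a_4: a_1, a_2.
One step further: a_9, a_5, a_8 (5 so far).
One step further: a_6 (6 so far).
Nothing else is reachable above a_4; 6 in all.

6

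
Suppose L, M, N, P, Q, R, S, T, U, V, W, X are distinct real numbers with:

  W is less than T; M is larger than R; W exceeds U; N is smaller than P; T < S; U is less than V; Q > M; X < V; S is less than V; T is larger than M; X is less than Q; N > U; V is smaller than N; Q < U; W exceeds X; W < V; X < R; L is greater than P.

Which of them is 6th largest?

T

Piecing the relations together gives one ordering: X < R < M < Q < U < W < T < S < V < N < P < L.
The 6th largest is T.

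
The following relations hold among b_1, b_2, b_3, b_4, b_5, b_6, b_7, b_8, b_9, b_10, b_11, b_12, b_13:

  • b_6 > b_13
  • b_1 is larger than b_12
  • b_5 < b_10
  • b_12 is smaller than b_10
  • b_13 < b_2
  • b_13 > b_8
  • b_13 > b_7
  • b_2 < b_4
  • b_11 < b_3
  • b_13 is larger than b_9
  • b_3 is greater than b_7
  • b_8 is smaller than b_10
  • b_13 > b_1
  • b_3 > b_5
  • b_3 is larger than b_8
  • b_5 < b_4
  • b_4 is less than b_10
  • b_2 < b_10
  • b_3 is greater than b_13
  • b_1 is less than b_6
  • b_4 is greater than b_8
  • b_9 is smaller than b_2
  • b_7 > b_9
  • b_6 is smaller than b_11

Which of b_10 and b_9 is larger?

b_9 < b_7 and b_7 < b_13 give b_9 < b_13.
With b_13 < b_2: b_9 < b_7 < b_13 < b_2.
With b_2 < b_4: b_9 < b_7 < b_13 < b_2 < b_4.
With b_4 < b_10: b_9 < b_7 < b_13 < b_2 < b_4 < b_10.
So b_9 < b_10; b_10 is the larger of the two.

b_10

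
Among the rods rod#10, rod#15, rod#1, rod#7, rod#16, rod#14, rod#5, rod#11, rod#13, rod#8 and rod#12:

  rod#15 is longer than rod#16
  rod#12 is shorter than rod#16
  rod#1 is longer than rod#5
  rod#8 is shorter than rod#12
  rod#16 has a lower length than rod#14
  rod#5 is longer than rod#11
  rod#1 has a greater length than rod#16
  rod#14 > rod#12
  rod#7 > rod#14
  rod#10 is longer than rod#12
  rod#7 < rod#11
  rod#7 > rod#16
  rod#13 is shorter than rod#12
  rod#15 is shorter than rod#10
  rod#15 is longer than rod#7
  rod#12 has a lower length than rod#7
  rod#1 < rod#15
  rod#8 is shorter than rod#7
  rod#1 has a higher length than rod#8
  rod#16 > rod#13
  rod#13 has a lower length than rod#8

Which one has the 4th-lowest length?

Piecing the relations together gives one ordering: rod#13 < rod#8 < rod#12 < rod#16 < rod#14 < rod#7 < rod#11 < rod#5 < rod#1 < rod#15 < rod#10.
Counting 4 from the smallest end gives rod#16.

rod#16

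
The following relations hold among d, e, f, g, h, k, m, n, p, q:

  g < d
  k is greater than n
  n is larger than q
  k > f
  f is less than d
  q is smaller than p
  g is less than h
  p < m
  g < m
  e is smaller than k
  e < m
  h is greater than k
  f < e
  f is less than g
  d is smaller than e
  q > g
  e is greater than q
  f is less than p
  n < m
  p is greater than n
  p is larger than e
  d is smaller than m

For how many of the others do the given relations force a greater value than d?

5

The elements the relations force above d are e, k, p, h, m — no chain reaches any other.
That is 5.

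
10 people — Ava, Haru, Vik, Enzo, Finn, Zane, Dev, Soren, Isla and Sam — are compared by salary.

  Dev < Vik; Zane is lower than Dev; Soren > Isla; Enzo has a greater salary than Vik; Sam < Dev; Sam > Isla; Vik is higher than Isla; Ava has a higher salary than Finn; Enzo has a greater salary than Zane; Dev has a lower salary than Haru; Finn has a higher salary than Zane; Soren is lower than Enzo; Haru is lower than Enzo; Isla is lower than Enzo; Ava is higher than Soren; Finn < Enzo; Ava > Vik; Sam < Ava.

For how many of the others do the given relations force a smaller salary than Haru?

4

Directly below Haru: Dev.
One step further: Zane, Sam (3 so far).
One step further: Isla (4 so far).
Nothing else is reachable below Haru; 4 in all.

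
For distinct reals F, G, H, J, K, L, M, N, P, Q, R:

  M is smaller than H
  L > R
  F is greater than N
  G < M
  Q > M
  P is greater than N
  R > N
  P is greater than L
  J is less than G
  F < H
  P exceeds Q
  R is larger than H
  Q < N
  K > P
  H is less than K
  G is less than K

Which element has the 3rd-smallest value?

Chaining the given pairs: J < G < M < Q < N < F < H < R < L < P < K.
Counting 3 from the smallest end gives M.

M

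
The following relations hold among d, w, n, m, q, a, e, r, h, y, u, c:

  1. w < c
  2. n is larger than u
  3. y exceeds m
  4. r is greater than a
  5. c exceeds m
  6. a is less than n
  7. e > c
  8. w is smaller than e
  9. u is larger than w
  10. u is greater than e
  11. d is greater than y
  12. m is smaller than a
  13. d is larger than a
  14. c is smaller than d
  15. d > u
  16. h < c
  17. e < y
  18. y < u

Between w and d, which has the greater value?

d

w < c < e < y < u < d, by transitivity through c, e, y, u.
So w < d; d is the larger of the two.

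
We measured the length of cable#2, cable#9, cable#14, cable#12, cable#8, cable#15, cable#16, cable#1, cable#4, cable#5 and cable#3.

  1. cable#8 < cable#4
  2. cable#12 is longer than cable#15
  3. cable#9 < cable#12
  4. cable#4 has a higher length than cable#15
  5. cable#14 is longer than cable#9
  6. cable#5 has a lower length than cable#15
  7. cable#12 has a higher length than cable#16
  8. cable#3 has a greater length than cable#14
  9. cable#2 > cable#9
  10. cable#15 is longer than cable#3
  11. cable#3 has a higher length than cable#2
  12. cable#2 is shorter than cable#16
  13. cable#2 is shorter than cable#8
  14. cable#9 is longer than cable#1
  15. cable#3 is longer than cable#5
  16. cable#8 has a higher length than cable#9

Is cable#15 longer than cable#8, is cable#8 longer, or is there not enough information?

undetermined

Following every chain through cable#15: above cable#15 we get cable#4, cable#12; below cable#15 we get cable#1, cable#5, cable#9, cable#14, cable#2, cable#3.
cable#8 is not reached, and no chain runs the other way from cable#8 to cable#15.
So the given relations leave the order of cable#15 and cable#8 undetermined.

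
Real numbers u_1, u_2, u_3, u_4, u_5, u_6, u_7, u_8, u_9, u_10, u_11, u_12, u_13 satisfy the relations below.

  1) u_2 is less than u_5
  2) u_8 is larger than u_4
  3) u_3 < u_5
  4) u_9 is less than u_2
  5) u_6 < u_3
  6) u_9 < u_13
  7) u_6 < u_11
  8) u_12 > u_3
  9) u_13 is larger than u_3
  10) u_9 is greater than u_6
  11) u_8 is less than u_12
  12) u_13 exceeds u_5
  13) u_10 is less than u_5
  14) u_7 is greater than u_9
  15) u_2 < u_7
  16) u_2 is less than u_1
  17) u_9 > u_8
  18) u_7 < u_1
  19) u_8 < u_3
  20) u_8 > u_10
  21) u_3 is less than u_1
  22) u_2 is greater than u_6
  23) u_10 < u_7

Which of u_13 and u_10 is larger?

u_13

u_10 < u_8 and u_8 < u_9 give u_10 < u_9.
Then u_9 < u_2 extends the chain to u_2.
Then u_2 < u_5 extends the chain to u_5.
With u_5 < u_13: u_10 < u_8 < u_9 < u_2 < u_5 < u_13.
So u_10 < u_13; u_13 is the larger of the two.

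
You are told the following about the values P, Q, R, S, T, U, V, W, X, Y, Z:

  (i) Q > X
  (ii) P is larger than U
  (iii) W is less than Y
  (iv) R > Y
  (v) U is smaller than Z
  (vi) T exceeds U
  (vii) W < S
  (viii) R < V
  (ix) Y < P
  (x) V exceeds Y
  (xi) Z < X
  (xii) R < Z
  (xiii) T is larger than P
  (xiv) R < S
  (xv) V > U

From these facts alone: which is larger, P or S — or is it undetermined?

undetermined

Following every chain through P: above P we get T; below P we get W, U, Y.
S is not reached, and no chain runs the other way from S to P.
So the given relations leave the order of P and S undetermined.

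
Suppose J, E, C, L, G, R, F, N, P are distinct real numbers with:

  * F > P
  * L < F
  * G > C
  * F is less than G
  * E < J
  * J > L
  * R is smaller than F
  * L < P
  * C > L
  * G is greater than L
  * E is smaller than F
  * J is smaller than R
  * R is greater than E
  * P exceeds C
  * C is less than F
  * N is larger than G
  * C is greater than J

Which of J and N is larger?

J < C < P < F < G < N, by transitivity through C, P, F, G.
So J < N; N is the larger of the two.

N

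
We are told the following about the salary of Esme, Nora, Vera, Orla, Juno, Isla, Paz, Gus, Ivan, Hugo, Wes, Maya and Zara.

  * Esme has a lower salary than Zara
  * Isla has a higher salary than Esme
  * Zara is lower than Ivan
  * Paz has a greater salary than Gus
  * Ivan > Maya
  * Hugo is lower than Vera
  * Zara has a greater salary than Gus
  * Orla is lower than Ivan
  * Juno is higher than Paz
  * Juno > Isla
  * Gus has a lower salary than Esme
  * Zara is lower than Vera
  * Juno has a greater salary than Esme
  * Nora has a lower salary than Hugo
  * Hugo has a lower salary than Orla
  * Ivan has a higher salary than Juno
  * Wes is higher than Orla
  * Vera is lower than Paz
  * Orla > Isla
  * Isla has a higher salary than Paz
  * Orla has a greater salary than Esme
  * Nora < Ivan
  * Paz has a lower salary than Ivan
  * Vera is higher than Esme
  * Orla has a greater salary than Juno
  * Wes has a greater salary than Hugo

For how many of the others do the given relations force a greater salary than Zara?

Directly above Zara: Vera, Ivan.
One step further: Paz (3 so far).
One step further: Isla, Juno (5 so far).
One step further: Orla (6 so far).
One step further: Wes (7 so far).
Nothing else is reachable above Zara; 7 in all.

7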